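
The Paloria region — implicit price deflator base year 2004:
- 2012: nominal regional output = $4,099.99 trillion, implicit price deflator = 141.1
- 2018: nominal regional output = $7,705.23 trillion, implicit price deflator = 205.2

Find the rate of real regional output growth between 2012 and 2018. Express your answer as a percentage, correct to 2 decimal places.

Deflate each year: 2012 → 4099.99/1.411 = 2905.73; 2018 → 7705.23/2.052 = 3754.99.
So real regional output changed by 3754.99/2905.73 − 1 = 0.2923, i.e. 29.23%.

29.23%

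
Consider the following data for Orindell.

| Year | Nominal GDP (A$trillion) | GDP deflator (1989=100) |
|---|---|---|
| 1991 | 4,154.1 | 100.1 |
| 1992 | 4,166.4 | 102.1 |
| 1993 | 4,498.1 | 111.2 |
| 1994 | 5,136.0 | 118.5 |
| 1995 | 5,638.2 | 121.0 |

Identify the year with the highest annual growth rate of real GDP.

1992: real = 4166.4/1.021 = 4080.71; growth vs 1991 (4149.95) = -1.67%.
1993: real = 4498.1/1.112 = 4045.05; growth vs 1992 (4080.71) = -0.87%.
1994: real = 5136.0/1.185 = 4334.18; growth vs 1993 (4045.05) = 7.15%.
1995: real = 5638.2/1.210 = 4659.67; growth vs 1994 (4334.18) = 7.51%.

1995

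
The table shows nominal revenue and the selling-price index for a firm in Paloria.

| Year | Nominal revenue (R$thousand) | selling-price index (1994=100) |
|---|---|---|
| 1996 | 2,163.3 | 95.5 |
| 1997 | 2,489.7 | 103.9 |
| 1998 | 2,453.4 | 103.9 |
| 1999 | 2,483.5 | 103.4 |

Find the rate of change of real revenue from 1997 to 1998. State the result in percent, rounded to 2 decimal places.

Real revenue 1997 = 2489.7/1.039 = 2396.25.
Real revenue 1998 = 2453.4/1.039 = 2361.31.
Change = 2361.31/2396.25 − 1 = -0.0146.

-1.46%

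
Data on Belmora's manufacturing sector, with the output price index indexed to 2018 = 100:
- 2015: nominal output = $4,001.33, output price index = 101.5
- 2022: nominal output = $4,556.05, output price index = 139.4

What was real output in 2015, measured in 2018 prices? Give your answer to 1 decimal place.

$3,942.2

Real output = Nominal / (output price index/100) = 4001.33 / 1.015 = 3942.20.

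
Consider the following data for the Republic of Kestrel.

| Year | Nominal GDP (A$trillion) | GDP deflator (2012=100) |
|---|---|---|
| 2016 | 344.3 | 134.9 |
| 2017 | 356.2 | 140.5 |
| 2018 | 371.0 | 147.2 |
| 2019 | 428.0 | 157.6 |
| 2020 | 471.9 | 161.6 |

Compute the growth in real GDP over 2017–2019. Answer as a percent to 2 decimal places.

Real GDP 2017 = 356.2/1.405 = 253.52.
Real GDP 2019 = 428.0/1.576 = 271.57.
Change = 271.57/253.52 − 1 = 0.0712.

7.12%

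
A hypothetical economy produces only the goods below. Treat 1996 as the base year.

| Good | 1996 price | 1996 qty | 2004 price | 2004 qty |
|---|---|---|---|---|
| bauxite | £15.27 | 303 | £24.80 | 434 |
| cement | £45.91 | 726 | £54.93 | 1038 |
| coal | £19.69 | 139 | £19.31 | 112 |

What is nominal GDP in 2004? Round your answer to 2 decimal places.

£69943.26

Nominal GDP 2004 = Σ (p_2004 × q_2004) = 24.80·434 + 54.93·1038 + 19.31·112 = 69943.26.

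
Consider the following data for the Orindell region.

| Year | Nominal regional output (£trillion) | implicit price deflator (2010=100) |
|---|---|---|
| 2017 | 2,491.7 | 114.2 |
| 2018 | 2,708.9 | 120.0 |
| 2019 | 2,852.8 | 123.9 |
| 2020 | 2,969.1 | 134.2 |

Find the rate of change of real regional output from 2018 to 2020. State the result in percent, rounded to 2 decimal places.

-1.99%

Real regional output 2018 = 2708.9/1.200 = 2257.42.
Real regional output 2020 = 2969.1/1.342 = 2212.44.
Change = 2212.44/2257.42 − 1 = -0.0199.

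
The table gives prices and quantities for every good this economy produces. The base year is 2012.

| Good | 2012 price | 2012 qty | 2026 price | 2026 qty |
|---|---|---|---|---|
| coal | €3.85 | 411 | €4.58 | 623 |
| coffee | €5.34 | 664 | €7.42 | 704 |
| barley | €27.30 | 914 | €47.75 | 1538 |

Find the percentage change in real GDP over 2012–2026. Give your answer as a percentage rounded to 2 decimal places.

60.06%

Real GDP 2012 = Nominal GDP 2012 = 3.85·411 + 5.34·664 + 27.30·914 = 30080.31.
Real GDP 2026 (at 2012 prices) = 3.85·623 + 5.34·704 + 27.30·1538 = 48145.31.
Real growth = 48145.31/30080.31 − 1 = 0.6006.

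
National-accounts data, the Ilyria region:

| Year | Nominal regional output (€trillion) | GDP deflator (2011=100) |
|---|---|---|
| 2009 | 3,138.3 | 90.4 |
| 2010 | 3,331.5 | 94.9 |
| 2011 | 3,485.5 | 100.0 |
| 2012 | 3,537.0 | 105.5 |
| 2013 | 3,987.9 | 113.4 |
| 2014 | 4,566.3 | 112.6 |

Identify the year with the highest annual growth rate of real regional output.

2014

2010: real = 3331.5/0.949 = 3510.54; growth vs 2009 (3471.57) = 1.12%.
2011: real = 3485.5/1.000 = 3485.50; growth vs 2010 (3510.54) = -0.71%.
2012: real = 3537.0/1.055 = 3352.61; growth vs 2011 (3485.50) = -3.81%.
2013: real = 3987.9/1.134 = 3516.67; growth vs 2012 (3352.61) = 4.89%.
2014: real = 4566.3/1.126 = 4055.33; growth vs 2013 (3516.67) = 15.32%.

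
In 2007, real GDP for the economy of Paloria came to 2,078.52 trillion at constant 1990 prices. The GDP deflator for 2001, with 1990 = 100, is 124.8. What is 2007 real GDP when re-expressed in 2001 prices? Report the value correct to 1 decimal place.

Real GDP in 2001 prices = Real GDP in 1990 prices × (P_2001/P_1990) = 2078.52 × 1.248 = 2593.99.

2,594.0 trillion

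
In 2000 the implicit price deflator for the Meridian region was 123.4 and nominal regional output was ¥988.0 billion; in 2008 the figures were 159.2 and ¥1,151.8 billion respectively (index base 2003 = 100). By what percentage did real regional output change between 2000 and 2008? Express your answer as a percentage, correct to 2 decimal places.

-9.64%

Real regional output 2000 = 988.0 / 1.234 = 800.65.
Real regional output 2008 = 1151.8 / 1.592 = 723.49.
Real growth = 723.49 / 800.65 − 1 = -0.0964.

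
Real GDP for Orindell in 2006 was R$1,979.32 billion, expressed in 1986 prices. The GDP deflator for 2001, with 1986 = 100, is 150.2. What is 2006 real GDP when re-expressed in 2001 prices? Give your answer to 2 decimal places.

Real GDP in 2001 prices = Real GDP in 1986 prices × (P_2001/P_1986) = 1979.32 × 1.502 = 2972.94.

R$2,972.94 billion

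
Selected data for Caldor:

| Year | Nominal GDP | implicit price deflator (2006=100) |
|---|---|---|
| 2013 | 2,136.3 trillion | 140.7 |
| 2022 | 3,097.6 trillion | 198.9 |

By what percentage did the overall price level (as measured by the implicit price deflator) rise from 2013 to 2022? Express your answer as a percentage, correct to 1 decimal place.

41.4%

Price-level change = 198.9 / 140.7 − 1 = 0.4136.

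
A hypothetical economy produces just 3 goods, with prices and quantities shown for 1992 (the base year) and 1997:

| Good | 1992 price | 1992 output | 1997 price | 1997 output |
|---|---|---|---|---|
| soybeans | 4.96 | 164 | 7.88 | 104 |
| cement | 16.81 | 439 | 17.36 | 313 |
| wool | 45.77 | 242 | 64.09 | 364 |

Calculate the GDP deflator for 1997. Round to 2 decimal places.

131.84

Nominal GDP 1997 = 7.88·104 + 17.36·313 + 64.09·364 = 29581.96.
Real GDP 1997 (at 1992 prices) = 4.96·104 + 16.81·313 + 45.77·364 = 22437.65.
Deflator = Nominal/Real × 100 = 29581.96/22437.65 × 100 = 131.841.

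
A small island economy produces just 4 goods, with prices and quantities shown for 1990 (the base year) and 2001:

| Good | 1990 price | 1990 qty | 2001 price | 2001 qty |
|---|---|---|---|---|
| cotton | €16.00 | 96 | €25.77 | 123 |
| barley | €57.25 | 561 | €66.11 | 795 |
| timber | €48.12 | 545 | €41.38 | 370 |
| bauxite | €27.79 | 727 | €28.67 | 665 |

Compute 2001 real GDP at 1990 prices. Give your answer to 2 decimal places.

Real GDP 2001 = Σ (p_1990 × q_2001) = 16.00·123 + 57.25·795 + 48.12·370 + 27.79·665 = 83766.50.

€83766.50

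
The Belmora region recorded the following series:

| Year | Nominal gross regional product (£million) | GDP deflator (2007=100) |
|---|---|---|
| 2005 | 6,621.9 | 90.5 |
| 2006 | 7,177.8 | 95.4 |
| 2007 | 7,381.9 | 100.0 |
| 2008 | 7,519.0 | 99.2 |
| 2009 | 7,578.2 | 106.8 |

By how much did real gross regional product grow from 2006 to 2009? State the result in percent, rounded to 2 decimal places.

-5.69%

Real gross regional product 2006 = 7177.8/0.954 = 7523.90.
Real gross regional product 2009 = 7578.2/1.068 = 7095.69.
Change = 7095.69/7523.90 − 1 = -0.0569.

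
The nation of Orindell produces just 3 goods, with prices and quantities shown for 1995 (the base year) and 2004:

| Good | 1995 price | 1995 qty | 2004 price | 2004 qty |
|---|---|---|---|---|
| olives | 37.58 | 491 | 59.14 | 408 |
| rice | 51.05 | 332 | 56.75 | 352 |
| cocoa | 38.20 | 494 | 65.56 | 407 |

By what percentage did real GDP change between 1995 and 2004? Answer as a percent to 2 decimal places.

-9.99%

Real GDP 1995 = Nominal GDP 1995 = 37.58·491 + 51.05·332 + 38.20·494 = 54271.18.
Real GDP 2004 (at 1995 prices) = 37.58·408 + 51.05·352 + 38.20·407 = 48849.64.
Real growth = 48849.64/54271.18 − 1 = -0.0999.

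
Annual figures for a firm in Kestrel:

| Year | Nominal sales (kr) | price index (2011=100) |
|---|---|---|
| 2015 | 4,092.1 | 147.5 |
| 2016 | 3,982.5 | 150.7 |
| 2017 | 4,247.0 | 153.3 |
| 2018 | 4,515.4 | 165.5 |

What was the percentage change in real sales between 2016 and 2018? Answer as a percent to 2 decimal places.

3.24%

Real sales 2016 = 3982.5/1.507 = 2642.67.
Real sales 2018 = 4515.4/1.655 = 2728.34.
Change = 2728.34/2642.67 − 1 = 0.0324.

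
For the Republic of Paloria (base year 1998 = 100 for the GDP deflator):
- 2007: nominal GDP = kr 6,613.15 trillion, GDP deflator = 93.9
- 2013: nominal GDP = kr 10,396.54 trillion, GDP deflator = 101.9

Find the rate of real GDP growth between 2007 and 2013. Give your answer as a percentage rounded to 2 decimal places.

Deflate each year: 2007 → 6613.15/0.939 = 7042.76; 2013 → 10396.54/1.019 = 10202.69.
So real GDP changed by 10202.69/7042.76 − 1 = 0.4487, i.e. 44.87%.

44.87%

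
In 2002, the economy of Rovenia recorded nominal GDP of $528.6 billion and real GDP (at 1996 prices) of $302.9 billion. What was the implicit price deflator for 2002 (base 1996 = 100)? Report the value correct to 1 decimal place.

174.5

implicit price deflator = (Nominal / Real) × 100 = 528.6 / 302.9 × 100 = 174.51.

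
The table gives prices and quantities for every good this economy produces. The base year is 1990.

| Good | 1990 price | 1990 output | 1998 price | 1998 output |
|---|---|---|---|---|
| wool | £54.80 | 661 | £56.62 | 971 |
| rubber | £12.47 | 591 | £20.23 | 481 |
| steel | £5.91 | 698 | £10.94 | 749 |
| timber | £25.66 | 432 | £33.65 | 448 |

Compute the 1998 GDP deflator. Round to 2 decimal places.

117.10

Nominal GDP 1998 = 56.62·971 + 20.23·481 + 10.94·749 + 33.65·448 = 87977.91.
Real GDP 1998 (at 1990 prices) = 54.80·971 + 12.47·481 + 5.91·749 + 25.66·448 = 75131.14.
Deflator = Nominal/Real × 100 = 87977.91/75131.14 × 100 = 117.099.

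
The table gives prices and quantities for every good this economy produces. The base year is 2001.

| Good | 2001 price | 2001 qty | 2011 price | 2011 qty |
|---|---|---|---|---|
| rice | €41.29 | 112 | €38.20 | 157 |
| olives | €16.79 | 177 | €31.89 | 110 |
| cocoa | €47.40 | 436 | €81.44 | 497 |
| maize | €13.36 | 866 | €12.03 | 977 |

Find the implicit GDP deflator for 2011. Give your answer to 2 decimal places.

Nominal GDP 2011 = 38.20·157 + 31.89·110 + 81.44·497 + 12.03·977 = 61734.29.
Real GDP 2011 (at 2001 prices) = 41.29·157 + 16.79·110 + 47.40·497 + 13.36·977 = 44939.95.
Deflator = Nominal/Real × 100 = 61734.29/44939.95 × 100 = 137.371.

137.37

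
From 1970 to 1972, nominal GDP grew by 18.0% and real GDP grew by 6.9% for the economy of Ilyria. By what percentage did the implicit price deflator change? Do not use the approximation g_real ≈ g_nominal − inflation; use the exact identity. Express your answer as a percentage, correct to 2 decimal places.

(1 + g_nom) = (1 + g_real)(1 + π), so π = 1.1800 / 1.0690 − 1 = 0.10384.

10.38%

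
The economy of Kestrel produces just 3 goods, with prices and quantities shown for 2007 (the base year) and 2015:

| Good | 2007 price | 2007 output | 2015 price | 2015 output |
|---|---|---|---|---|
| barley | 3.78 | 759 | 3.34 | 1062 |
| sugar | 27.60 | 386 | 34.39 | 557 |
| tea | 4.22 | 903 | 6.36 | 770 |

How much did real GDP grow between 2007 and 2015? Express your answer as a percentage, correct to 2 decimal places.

Real GDP 2007 = Nominal GDP 2007 = 3.78·759 + 27.60·386 + 4.22·903 = 17333.28.
Real GDP 2015 (at 2007 prices) = 3.78·1062 + 27.60·557 + 4.22·770 = 22636.96.
Real growth = 22636.96/17333.28 − 1 = 0.3060.

30.60%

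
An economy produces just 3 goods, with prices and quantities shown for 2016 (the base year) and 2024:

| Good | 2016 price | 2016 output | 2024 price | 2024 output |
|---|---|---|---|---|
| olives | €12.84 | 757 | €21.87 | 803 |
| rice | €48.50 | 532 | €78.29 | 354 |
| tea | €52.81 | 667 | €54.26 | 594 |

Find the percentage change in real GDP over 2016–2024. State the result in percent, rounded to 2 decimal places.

Real GDP 2016 = Nominal GDP 2016 = 12.84·757 + 48.50·532 + 52.81·667 = 70746.15.
Real GDP 2024 (at 2016 prices) = 12.84·803 + 48.50·354 + 52.81·594 = 58848.66.
Real growth = 58848.66/70746.15 − 1 = -0.1682.

-16.82%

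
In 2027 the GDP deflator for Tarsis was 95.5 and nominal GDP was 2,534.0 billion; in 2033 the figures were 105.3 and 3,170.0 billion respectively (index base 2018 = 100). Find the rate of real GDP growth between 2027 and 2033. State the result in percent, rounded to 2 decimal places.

Real GDP 2027 = 2534.0 / 0.955 = 2653.40.
Real GDP 2033 = 3170.0 / 1.053 = 3010.45.
Real growth = 3010.45 / 2653.40 − 1 = 0.1346.

13.46%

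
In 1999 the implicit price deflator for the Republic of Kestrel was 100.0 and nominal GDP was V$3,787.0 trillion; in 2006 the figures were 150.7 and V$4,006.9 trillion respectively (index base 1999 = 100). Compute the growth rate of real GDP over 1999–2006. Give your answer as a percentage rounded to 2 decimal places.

-29.79%

Real GDP 1999 = 3787.0 / 1.000 = 3787.00.
Real GDP 2006 = 4006.9 / 1.507 = 2658.86.
Real growth = 2658.86 / 3787.00 − 1 = -0.2979.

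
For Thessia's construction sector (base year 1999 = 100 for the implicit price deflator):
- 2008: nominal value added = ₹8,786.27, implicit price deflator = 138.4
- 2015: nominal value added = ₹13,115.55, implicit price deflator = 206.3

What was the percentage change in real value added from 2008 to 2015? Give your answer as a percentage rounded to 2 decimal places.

0.14%

Deflate each year: 2008 → 8786.27/1.384 = 6348.46; 2015 → 13115.55/2.063 = 6357.51.
So real value added changed by 6357.51/6348.46 − 1 = 0.0014, i.e. 0.14%.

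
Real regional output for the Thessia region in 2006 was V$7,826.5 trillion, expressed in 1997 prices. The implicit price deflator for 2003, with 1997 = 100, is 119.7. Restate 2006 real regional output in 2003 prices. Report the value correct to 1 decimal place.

Real regional output in 2003 prices = Real regional output in 1997 prices × (P_2003/P_1997) = 7826.5 × 1.197 = 9368.32.

V$9,368.3 trillion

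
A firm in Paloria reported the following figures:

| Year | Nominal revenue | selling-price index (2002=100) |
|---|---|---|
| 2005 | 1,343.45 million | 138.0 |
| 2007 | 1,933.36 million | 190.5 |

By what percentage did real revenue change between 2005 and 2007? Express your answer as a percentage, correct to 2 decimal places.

4.25%

Real revenue 2005 = 1343.45 / 1.380 = 973.51.
Real revenue 2007 = 1933.36 / 1.905 = 1014.89.
Real growth = 1014.89 / 973.51 − 1 = 0.0425.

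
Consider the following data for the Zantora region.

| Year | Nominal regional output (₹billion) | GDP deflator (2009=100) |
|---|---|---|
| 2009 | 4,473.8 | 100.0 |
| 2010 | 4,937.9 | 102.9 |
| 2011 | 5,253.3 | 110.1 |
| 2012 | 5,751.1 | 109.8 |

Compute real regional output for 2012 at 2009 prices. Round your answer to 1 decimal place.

Real regional output 2012 = 5751.1 / 1.098 = 5237.80.

₹5,237.8 billion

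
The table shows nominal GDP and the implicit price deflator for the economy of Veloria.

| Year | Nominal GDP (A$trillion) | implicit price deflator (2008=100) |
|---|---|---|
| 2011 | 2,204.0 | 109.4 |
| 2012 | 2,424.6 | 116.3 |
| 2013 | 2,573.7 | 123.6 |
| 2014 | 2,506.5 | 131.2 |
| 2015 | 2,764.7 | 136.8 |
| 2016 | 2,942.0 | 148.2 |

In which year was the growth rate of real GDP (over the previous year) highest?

2012: real = 2424.6/1.163 = 2084.78; growth vs 2011 (2014.63) = 3.48%.
2013: real = 2573.7/1.236 = 2082.28; growth vs 2012 (2084.78) = -0.12%.
2014: real = 2506.5/1.312 = 1910.44; growth vs 2013 (2082.28) = -8.25%.
2015: real = 2764.7/1.368 = 2020.98; growth vs 2014 (1910.44) = 5.79%.
2016: real = 2942.0/1.482 = 1985.16; growth vs 2015 (2020.98) = -1.77%.

2015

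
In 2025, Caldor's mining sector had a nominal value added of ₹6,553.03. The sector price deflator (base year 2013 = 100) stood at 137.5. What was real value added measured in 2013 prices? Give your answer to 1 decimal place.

₹4,765.8

Real value added = Nominal / (sector price deflator/100) = 6553.03 / 1.375 = 4765.84.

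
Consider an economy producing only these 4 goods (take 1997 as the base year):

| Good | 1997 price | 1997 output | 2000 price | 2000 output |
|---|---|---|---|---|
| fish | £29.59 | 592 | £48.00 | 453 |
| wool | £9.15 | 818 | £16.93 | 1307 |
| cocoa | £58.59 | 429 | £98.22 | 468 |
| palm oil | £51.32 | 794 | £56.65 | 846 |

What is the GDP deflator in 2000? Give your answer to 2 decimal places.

143.21

Nominal GDP 2000 = 48.00·453 + 16.93·1307 + 98.22·468 + 56.65·846 = 137764.37.
Real GDP 2000 (at 1997 prices) = 29.59·453 + 9.15·1307 + 58.59·468 + 51.32·846 = 96200.16.
Deflator = Nominal/Real × 100 = 137764.37/96200.16 × 100 = 143.206.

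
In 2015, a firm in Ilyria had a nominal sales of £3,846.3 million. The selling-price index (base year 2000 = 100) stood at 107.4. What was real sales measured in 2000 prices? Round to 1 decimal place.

£3,581.3 million

Real sales = Nominal / (selling-price index/100) = 3846.3 / 1.074 = 3581.28.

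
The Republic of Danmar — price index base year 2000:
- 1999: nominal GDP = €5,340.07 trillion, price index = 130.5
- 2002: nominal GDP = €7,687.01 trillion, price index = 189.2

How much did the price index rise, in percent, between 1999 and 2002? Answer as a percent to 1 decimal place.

Price-level change = 189.2 / 130.5 − 1 = 0.4498.

45.0%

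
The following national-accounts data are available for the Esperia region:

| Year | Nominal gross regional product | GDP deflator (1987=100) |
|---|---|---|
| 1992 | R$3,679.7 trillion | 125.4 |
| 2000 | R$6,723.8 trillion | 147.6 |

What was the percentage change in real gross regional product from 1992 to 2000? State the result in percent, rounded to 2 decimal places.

55.24%

Real gross regional product 1992 = 3679.7 / 1.254 = 2934.37.
Real gross regional product 2000 = 6723.8 / 1.476 = 4555.42.
Real growth = 4555.42 / 2934.37 − 1 = 0.5524.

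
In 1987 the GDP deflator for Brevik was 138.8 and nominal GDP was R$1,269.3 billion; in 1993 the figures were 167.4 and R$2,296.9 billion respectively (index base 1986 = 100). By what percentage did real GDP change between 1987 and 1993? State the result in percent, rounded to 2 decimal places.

Deflate each year: 1987 → 1269.3/1.388 = 914.48; 1993 → 2296.9/1.674 = 1372.10.
So real GDP changed by 1372.10/914.48 − 1 = 0.5004, i.e. 50.04%.

50.04%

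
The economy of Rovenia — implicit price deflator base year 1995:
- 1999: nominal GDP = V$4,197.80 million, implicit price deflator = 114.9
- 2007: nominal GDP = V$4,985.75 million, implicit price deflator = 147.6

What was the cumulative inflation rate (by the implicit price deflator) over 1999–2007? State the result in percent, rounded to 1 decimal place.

Price-level change = 147.6 / 114.9 − 1 = 0.2846.

28.5%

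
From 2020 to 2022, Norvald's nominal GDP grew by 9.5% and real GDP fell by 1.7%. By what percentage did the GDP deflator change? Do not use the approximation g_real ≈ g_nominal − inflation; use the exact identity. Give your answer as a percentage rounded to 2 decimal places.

(1 + g_nom) = (1 + g_real)(1 + π), so π = 1.0950 / 0.9830 − 1 = 0.11394.

11.39%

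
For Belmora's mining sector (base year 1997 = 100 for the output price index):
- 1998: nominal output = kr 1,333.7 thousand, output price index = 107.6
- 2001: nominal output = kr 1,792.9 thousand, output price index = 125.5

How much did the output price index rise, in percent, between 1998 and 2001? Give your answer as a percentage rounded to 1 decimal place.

Price-level change = 125.5 / 107.6 − 1 = 0.1664.

16.6%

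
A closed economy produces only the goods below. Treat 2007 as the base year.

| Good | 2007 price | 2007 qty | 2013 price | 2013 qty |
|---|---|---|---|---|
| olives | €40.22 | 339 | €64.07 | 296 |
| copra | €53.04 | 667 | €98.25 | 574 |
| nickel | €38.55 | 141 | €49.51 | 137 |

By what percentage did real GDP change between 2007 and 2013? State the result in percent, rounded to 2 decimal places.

-12.52%

Real GDP 2007 = Nominal GDP 2007 = 40.22·339 + 53.04·667 + 38.55·141 = 54447.81.
Real GDP 2013 (at 2007 prices) = 40.22·296 + 53.04·574 + 38.55·137 = 47631.43.
Real growth = 47631.43/54447.81 − 1 = -0.1252.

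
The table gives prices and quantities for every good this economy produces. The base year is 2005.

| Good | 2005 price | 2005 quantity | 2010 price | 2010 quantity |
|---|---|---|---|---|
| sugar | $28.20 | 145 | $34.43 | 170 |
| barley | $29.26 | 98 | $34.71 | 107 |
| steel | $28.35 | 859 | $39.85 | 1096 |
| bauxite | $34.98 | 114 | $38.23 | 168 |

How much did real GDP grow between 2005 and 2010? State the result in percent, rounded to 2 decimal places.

27.13%

Real GDP 2005 = Nominal GDP 2005 = 28.20·145 + 29.26·98 + 28.35·859 + 34.98·114 = 35296.85.
Real GDP 2010 (at 2005 prices) = 28.20·170 + 29.26·107 + 28.35·1096 + 34.98·168 = 44873.06.
Real growth = 44873.06/35296.85 − 1 = 0.2713.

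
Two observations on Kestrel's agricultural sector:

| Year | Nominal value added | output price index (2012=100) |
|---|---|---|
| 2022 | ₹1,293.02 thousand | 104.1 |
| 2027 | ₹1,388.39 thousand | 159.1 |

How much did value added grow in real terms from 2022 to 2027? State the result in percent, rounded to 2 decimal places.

-29.74%

Deflate each year: 2022 → 1293.02/1.041 = 1242.09; 2027 → 1388.39/1.591 = 872.65.
So real value added changed by 872.65/1242.09 − 1 = -0.2974, i.e. -29.74%.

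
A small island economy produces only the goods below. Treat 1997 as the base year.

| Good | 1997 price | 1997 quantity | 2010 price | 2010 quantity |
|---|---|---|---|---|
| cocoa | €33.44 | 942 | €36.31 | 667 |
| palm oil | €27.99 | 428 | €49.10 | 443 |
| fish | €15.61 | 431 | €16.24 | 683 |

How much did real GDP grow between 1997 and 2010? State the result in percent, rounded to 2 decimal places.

Real GDP 1997 = Nominal GDP 1997 = 33.44·942 + 27.99·428 + 15.61·431 = 50208.11.
Real GDP 2010 (at 1997 prices) = 33.44·667 + 27.99·443 + 15.61·683 = 45365.68.
Real growth = 45365.68/50208.11 − 1 = -0.0964.

-9.64%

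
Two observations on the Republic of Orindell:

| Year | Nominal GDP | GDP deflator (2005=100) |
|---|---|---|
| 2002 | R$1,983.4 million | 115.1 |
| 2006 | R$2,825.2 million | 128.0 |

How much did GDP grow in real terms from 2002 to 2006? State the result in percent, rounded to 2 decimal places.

28.09%

Deflate each year: 2002 → 1983.4/1.151 = 1723.20; 2006 → 2825.2/1.280 = 2207.19.
So real GDP changed by 2207.19/1723.20 − 1 = 0.2809, i.e. 28.09%.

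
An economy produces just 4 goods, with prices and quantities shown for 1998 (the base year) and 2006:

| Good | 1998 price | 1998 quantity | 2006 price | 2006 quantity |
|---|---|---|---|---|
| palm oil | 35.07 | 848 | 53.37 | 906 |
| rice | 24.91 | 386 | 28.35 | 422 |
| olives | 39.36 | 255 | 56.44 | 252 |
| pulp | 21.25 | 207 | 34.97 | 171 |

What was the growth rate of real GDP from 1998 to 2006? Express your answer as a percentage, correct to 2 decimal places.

Real GDP 1998 = Nominal GDP 1998 = 35.07·848 + 24.91·386 + 39.36·255 + 21.25·207 = 53790.17.
Real GDP 2006 (at 1998 prices) = 35.07·906 + 24.91·422 + 39.36·252 + 21.25·171 = 55837.91.
Real growth = 55837.91/53790.17 − 1 = 0.0381.

3.81%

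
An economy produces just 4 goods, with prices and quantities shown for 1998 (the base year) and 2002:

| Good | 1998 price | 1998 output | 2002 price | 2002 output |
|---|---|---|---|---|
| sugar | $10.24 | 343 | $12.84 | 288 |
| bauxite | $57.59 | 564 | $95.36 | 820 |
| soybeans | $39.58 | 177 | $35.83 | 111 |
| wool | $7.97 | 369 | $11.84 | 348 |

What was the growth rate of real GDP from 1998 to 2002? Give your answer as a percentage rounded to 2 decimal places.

24.82%

Real GDP 1998 = Nominal GDP 1998 = 10.24·343 + 57.59·564 + 39.58·177 + 7.97·369 = 45939.67.
Real GDP 2002 (at 1998 prices) = 10.24·288 + 57.59·820 + 39.58·111 + 7.97·348 = 57339.86.
Real growth = 57339.86/45939.67 − 1 = 0.2482.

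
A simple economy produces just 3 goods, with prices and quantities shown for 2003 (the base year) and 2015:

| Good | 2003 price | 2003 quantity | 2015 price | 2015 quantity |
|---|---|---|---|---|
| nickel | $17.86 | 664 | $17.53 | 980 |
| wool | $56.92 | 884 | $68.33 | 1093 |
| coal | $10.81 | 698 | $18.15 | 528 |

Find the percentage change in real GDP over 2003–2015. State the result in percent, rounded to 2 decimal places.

22.52%

Real GDP 2003 = Nominal GDP 2003 = 17.86·664 + 56.92·884 + 10.81·698 = 69721.70.
Real GDP 2015 (at 2003 prices) = 17.86·980 + 56.92·1093 + 10.81·528 = 85424.04.
Real growth = 85424.04/69721.70 − 1 = 0.2252.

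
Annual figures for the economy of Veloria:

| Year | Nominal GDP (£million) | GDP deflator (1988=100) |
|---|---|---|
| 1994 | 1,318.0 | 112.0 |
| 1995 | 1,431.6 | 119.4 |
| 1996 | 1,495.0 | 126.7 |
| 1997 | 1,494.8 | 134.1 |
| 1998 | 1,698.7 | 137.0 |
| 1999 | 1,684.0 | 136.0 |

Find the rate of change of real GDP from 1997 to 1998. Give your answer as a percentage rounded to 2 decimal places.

11.24%

Real GDP 1997 = 1494.8/1.341 = 1114.69.
Real GDP 1998 = 1698.7/1.370 = 1239.93.
Change = 1239.93/1114.69 − 1 = 0.1124.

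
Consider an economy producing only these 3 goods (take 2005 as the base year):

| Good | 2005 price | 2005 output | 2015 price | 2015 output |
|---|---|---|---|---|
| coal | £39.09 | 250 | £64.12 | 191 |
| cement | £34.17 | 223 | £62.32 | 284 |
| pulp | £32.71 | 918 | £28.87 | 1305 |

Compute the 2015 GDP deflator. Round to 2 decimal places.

Nominal GDP 2015 = 64.12·191 + 62.32·284 + 28.87·1305 = 67621.15.
Real GDP 2015 (at 2005 prices) = 39.09·191 + 34.17·284 + 32.71·1305 = 59857.02.
Deflator = Nominal/Real × 100 = 67621.15/59857.02 × 100 = 112.971.

112.97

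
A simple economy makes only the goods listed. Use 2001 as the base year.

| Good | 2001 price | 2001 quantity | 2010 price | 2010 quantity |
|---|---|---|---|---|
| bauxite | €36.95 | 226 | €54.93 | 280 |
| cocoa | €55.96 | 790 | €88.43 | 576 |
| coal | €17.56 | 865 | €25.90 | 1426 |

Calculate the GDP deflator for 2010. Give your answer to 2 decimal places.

Nominal GDP 2010 = 54.93·280 + 88.43·576 + 25.90·1426 = 103249.48.
Real GDP 2010 (at 2001 prices) = 36.95·280 + 55.96·576 + 17.56·1426 = 67619.52.
Deflator = Nominal/Real × 100 = 103249.48/67619.52 × 100 = 152.692.

152.69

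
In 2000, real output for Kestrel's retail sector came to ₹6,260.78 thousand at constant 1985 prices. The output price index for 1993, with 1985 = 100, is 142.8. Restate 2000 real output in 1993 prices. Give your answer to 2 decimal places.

₹8,940.39 thousand

Real output in 1993 prices = Real output in 1985 prices × (P_1993/P_1985) = 6260.78 × 1.428 = 8940.39.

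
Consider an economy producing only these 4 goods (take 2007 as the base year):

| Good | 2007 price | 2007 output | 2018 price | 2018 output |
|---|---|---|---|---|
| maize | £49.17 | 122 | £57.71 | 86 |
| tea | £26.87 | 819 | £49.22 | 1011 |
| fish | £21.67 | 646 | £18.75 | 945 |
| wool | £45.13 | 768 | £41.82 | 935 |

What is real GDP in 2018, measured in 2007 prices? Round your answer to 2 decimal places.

£94068.89

Real GDP 2018 = Σ (p_2007 × q_2018) = 49.17·86 + 26.87·1011 + 21.67·945 + 45.13·935 = 94068.89.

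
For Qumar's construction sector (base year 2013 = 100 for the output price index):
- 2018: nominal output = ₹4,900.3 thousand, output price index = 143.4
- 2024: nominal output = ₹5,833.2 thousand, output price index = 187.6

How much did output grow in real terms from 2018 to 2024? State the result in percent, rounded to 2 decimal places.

Deflate each year: 2018 → 4900.3/1.434 = 3417.22; 2024 → 5833.2/1.876 = 3109.38.
So real output changed by 3109.38/3417.22 − 1 = -0.0901, i.e. -9.01%.

-9.01%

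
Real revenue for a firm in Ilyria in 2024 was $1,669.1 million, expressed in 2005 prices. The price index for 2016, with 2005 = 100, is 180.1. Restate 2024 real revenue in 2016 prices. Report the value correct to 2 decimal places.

$3,006.05 million

Real revenue in 2016 prices = Real revenue in 2005 prices × (P_2016/P_2005) = 1669.1 × 1.801 = 3006.05.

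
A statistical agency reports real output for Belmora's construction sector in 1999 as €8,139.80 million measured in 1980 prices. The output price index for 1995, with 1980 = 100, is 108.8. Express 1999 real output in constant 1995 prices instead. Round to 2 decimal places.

€8,856.10 million

Real output in 1995 prices = Real output in 1980 prices × (P_1995/P_1980) = 8139.80 × 1.088 = 8856.10.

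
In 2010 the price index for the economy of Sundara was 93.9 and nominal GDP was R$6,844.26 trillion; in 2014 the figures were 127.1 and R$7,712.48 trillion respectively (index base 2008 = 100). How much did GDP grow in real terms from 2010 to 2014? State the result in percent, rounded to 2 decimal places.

Deflate each year: 2010 → 6844.26/0.939 = 7288.88; 2014 → 7712.48/1.271 = 6068.04.
So real GDP changed by 6068.04/7288.88 − 1 = -0.1675, i.e. -16.75%.

-16.75%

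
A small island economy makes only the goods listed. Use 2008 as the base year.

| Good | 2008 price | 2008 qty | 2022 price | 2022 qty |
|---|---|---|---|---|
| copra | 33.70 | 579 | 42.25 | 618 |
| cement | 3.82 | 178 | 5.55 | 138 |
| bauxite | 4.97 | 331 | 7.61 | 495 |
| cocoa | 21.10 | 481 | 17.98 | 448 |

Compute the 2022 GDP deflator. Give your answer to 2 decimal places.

116.33

Nominal GDP 2022 = 42.25·618 + 5.55·138 + 7.61·495 + 17.98·448 = 38698.39.
Real GDP 2022 (at 2008 prices) = 33.70·618 + 3.82·138 + 4.97·495 + 21.10·448 = 33266.71.
Deflator = Nominal/Real × 100 = 38698.39/33266.71 × 100 = 116.328.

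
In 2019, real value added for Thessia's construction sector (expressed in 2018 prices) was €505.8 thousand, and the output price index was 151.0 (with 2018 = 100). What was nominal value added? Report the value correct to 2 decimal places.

€763.76 thousand

Nominal value added = Real × (output price index/100) = 505.8 × 1.510 = 763.76.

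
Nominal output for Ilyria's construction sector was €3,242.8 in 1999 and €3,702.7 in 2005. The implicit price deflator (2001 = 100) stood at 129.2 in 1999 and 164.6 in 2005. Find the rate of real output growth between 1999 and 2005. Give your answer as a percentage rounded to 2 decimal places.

-10.37%

Deflate each year: 1999 → 3242.8/1.292 = 2509.91; 2005 → 3702.7/1.646 = 2249.51.
So real output changed by 2249.51/2509.91 − 1 = -0.1037, i.e. -10.37%.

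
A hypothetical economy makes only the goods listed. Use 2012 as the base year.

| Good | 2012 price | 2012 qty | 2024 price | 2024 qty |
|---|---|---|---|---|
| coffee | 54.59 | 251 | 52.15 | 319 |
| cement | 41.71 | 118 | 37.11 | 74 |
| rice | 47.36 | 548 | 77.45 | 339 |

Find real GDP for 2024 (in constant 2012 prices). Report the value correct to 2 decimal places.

36555.79

Real GDP 2024 = Σ (p_2012 × q_2024) = 54.59·319 + 41.71·74 + 47.36·339 = 36555.79.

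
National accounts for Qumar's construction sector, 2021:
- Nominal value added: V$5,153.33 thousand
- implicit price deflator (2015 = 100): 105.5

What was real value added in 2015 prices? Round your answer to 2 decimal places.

Real value added = Nominal / (implicit price deflator/100) = 5153.33 / 1.055 = 4884.67.

V$4,884.67 thousand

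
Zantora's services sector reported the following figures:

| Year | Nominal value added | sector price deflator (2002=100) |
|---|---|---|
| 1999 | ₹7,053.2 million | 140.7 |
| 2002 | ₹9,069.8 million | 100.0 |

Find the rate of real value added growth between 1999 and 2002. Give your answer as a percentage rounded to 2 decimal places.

80.93%

Deflate each year: 1999 → 7053.2/1.407 = 5012.94; 2002 → 9069.8/1.000 = 9069.80.
So real value added changed by 9069.80/5012.94 − 1 = 0.8093, i.e. 80.93%.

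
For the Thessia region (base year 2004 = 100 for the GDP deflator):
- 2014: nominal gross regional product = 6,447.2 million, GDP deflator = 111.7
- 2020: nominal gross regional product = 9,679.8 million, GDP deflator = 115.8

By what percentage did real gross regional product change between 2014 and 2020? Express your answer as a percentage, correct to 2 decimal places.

Real gross regional product 2014 = 6447.2 / 1.117 = 5771.89.
Real gross regional product 2020 = 9679.8 / 1.158 = 8359.07.
Real growth = 8359.07 / 5771.89 − 1 = 0.4482.

44.82%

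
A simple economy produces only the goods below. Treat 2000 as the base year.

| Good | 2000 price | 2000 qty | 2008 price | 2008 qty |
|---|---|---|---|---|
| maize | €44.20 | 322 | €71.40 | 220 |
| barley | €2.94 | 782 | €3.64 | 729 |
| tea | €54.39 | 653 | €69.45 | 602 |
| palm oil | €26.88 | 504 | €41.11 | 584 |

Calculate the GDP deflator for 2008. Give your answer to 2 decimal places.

139.58

Nominal GDP 2008 = 71.40·220 + 3.64·729 + 69.45·602 + 41.11·584 = 84178.70.
Real GDP 2008 (at 2000 prices) = 44.20·220 + 2.94·729 + 54.39·602 + 26.88·584 = 60307.96.
Deflator = Nominal/Real × 100 = 84178.70/60307.96 × 100 = 139.581.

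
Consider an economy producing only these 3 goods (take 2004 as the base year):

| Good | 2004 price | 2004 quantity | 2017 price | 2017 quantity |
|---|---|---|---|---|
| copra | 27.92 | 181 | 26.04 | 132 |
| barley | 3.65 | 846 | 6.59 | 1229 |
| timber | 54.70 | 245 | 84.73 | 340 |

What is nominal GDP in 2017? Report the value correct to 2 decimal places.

40344.59

Nominal GDP 2017 = Σ (p_2017 × q_2017) = 26.04·132 + 6.59·1229 + 84.73·340 = 40344.59.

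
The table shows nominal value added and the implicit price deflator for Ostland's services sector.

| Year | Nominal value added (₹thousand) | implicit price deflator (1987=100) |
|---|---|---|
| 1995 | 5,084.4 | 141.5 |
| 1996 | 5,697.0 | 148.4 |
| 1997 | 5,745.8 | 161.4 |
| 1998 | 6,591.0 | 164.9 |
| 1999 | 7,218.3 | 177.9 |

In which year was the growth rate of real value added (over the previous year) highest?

1998

1996: real = 5697.0/1.484 = 3838.95; growth vs 1995 (3593.22) = 6.84%.
1997: real = 5745.8/1.614 = 3559.98; growth vs 1996 (3838.95) = -7.27%.
1998: real = 6591.0/1.649 = 3996.97; growth vs 1997 (3559.98) = 12.28%.
1999: real = 7218.3/1.779 = 4057.50; growth vs 1998 (3996.97) = 1.51%.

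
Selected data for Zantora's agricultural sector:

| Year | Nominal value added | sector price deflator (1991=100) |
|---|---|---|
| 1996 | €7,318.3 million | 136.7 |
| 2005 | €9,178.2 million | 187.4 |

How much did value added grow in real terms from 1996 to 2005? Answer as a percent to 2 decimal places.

Deflate each year: 1996 → 7318.3/1.367 = 5353.55; 2005 → 9178.2/1.874 = 4897.65.
So real value added changed by 4897.65/5353.55 − 1 = -0.0852, i.e. -8.52%.

-8.52%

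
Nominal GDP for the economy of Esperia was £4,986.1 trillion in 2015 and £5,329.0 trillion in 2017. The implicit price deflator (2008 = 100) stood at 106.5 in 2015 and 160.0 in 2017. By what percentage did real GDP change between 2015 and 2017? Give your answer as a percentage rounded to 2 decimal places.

Real GDP 2015 = 4986.1 / 1.065 = 4681.78.
Real GDP 2017 = 5329.0 / 1.600 = 3330.63.
Real growth = 3330.63 / 4681.78 − 1 = -0.2886.

-28.86%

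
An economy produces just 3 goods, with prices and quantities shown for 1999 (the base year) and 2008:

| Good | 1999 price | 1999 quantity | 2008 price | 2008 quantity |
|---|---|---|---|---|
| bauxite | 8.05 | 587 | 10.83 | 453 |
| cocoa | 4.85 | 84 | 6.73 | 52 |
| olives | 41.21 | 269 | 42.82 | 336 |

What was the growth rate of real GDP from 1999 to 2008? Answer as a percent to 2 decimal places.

9.42%

Real GDP 1999 = Nominal GDP 1999 = 8.05·587 + 4.85·84 + 41.21·269 = 16218.24.
Real GDP 2008 (at 1999 prices) = 8.05·453 + 4.85·52 + 41.21·336 = 17745.41.
Real growth = 17745.41/16218.24 − 1 = 0.0942.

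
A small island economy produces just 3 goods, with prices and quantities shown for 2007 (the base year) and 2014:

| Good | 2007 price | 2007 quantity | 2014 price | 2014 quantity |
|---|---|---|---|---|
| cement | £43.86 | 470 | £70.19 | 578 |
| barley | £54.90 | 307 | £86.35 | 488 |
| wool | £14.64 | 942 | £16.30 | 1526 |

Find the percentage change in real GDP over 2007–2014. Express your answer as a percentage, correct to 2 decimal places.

Real GDP 2007 = Nominal GDP 2007 = 43.86·470 + 54.90·307 + 14.64·942 = 51259.38.
Real GDP 2014 (at 2007 prices) = 43.86·578 + 54.90·488 + 14.64·1526 = 74482.92.
Real growth = 74482.92/51259.38 − 1 = 0.4531.

45.31%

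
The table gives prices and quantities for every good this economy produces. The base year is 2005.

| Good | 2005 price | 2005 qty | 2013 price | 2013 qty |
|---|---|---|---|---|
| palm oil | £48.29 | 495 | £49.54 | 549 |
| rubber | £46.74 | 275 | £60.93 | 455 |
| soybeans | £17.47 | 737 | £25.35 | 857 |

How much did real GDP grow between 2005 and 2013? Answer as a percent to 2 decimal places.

26.43%

Real GDP 2005 = Nominal GDP 2005 = 48.29·495 + 46.74·275 + 17.47·737 = 49632.44.
Real GDP 2013 (at 2005 prices) = 48.29·549 + 46.74·455 + 17.47·857 = 62749.70.
Real growth = 62749.70/49632.44 − 1 = 0.2643.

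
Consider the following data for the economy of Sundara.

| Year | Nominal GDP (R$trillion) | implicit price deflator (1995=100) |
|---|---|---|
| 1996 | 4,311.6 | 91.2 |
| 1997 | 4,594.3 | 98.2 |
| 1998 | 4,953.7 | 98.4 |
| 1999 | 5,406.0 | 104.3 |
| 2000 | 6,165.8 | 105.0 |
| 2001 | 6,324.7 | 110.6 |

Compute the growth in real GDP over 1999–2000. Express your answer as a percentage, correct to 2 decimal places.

Real GDP 1999 = 5406.0/1.043 = 5183.13.
Real GDP 2000 = 6165.8/1.050 = 5872.19.
Change = 5872.19/5183.13 − 1 = 0.1329.

13.29%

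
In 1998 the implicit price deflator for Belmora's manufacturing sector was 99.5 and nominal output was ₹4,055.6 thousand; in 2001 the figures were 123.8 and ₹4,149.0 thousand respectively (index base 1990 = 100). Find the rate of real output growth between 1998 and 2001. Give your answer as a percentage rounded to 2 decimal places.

-17.78%

Real output 1998 = 4055.6 / 0.995 = 4075.98.
Real output 2001 = 4149.0 / 1.238 = 3351.37.
Real growth = 3351.37 / 4075.98 − 1 = -0.1778.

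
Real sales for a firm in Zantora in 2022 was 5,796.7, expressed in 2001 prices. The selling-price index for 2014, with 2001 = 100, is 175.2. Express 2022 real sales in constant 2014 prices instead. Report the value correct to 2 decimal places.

Real sales in 2014 prices = Real sales in 2001 prices × (P_2014/P_2001) = 5796.7 × 1.752 = 10155.82.

10,155.82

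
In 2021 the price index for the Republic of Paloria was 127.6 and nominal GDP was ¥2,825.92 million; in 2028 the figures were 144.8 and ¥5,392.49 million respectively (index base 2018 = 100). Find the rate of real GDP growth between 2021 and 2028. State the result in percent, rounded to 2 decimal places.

68.16%

Deflate each year: 2021 → 2825.92/1.276 = 2214.67; 2028 → 5392.49/1.448 = 3724.10.
So real GDP changed by 3724.10/2214.67 − 1 = 0.6816, i.e. 68.16%.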